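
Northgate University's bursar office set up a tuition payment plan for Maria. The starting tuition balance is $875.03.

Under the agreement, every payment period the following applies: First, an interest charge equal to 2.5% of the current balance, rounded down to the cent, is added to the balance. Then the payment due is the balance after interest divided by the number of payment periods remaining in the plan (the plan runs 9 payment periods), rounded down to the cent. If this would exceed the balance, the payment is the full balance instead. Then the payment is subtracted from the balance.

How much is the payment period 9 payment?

Payment period 1: opening $875.03; interest $21.87 → $896.90; payment $99.65; balance $797.25
Payment period 2: opening $797.25; interest $19.93 → $817.18; payment $102.14; balance $715.04
Payment period 3: opening $715.04; interest $17.87 → $732.91; payment $104.70; balance $628.21
Payment period 4: opening $628.21; interest $15.70 → $643.91; payment $107.31; balance $536.60
Payment period 5: opening $536.60; interest $13.41 → $550.01; payment $110.00; balance $440.01
Payment period 6: opening $440.01; interest $11.00 → $451.01; payment $112.75; balance $338.26
Payment period 7: opening $338.26; interest $8.45 → $346.71; payment $115.57; balance $231.14
Payment period 8: opening $231.14; interest $5.77 → $236.91; payment $118.45; balance $118.46
Payment period 9: opening $118.46; interest $2.96 → $121.42; payment $121.42; balance $0.00

$121.42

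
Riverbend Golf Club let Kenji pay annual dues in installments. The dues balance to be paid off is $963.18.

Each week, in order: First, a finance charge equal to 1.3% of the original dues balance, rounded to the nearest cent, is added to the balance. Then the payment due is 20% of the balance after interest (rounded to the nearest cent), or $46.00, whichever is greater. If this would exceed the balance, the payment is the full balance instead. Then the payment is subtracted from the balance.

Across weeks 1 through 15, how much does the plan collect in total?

Week 1: $963.18 +$12.52 interest = $975.70; pay $195.14 → $780.56
Week 2: $780.56 +$12.52 interest = $793.08; pay $158.62 → $634.46
Week 3: $634.46 +$12.52 interest = $646.98; pay $129.40 → $517.58
Week 4: $517.58 +$12.52 interest = $530.10; pay $106.02 → $424.08
Week 5: $424.08 +$12.52 interest = $436.60; pay $87.32 → $349.28
Week 6: $349.28 +$12.52 interest = $361.80; pay $72.36 → $289.44
Week 7: $289.44 +$12.52 interest = $301.96; pay $60.39 → $241.57
Week 8: $241.57 +$12.52 interest = $254.09; pay $50.82 → $203.27
Week 9: $203.27 +$12.52 interest = $215.79; pay $46.00 → $169.79
Week 10: $169.79 +$12.52 interest = $182.31; pay $46.00 → $136.31
Week 11: $136.31 +$12.52 interest = $148.83; pay $46.00 → $102.83
Week 12: $102.83 +$12.52 interest = $115.35; pay $46.00 → $69.35
Week 13: $69.35 +$12.52 interest = $81.87; pay $46.00 → $35.87
Week 14: $35.87 +$12.52 interest = $48.39; pay $46.00 → $2.39
Week 15: $2.39 +$12.52 interest = $14.91; pay $14.91 → $0.00
Total paid: $1,150.98

$1,150.98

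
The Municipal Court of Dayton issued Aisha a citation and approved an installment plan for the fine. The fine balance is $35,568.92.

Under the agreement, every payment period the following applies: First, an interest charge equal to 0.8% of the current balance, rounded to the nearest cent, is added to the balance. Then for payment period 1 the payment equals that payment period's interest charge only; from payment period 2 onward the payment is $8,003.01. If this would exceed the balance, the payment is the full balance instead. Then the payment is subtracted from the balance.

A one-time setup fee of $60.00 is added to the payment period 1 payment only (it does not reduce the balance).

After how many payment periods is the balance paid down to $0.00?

# | Opening | Interest | Payment | Fee | End bal
1 | $35,568.92 | $284.55 | $284.55 | $60.00 | $35,568.92
2 | $35,568.92 | $284.55 | $8,003.01 | — | $27,850.46
3 | $27,850.46 | $222.80 | $8,003.01 | — | $20,070.25
4 | $20,070.25 | $160.56 | $8,003.01 | — | $12,227.80
5 | $12,227.80 | $97.82 | $8,003.01 | — | $4,322.61
6 | $4,322.61 | $34.58 | $4,357.19 | — | $0.00
Balance reaches $0.00 in payment period 6.

6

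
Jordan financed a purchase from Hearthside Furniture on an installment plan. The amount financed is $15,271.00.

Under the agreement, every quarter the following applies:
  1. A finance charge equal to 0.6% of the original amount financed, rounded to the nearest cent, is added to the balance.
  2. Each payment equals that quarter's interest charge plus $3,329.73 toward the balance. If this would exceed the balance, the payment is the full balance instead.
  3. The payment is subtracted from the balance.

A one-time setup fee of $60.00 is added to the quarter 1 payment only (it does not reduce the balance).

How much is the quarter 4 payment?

Quarter 1: $15,271.00 +$91.63 interest = $15,362.63; pay $3,421.36 (+ $60.00 fee) → $11,941.27
Quarter 2: $11,941.27 +$91.63 interest = $12,032.90; pay $3,421.36 → $8,611.54
Quarter 3: $8,611.54 +$91.63 interest = $8,703.17; pay $3,421.36 → $5,281.81
Quarter 4: $5,281.81 +$91.63 interest = $5,373.44; pay $3,421.36 → $1,952.08

$3,421.36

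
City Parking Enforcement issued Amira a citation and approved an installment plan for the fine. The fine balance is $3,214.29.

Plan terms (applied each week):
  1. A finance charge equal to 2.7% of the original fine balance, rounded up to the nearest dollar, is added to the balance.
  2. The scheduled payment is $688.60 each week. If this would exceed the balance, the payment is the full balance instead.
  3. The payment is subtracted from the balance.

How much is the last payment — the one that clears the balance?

$293.29

Week 1: $3,214.29 +$87.00 interest = $3,301.29; pay $688.60 → $2,612.69
Week 2: $2,612.69 +$87.00 interest = $2,699.69; pay $688.60 → $2,011.09
Week 3: $2,011.09 +$87.00 interest = $2,098.09; pay $688.60 → $1,409.49
Week 4: $1,409.49 +$87.00 interest = $1,496.49; pay $688.60 → $807.89
Week 5: $807.89 +$87.00 interest = $894.89; pay $688.60 → $206.29
Week 6: $206.29 +$87.00 interest = $293.29; pay $293.29 → $0.00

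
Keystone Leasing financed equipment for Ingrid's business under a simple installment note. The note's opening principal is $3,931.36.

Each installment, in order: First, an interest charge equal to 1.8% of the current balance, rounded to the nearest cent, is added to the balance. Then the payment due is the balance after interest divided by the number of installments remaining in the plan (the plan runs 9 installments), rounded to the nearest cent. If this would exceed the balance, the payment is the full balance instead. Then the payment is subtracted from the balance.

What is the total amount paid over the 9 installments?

# | Opening | Interest | Payment | End bal
1 | $3,931.36 | $70.76 | $444.68 | $3,557.44
2 | $3,557.44 | $64.03 | $452.68 | $3,168.79
3 | $3,168.79 | $57.04 | $460.83 | $2,765.00
4 | $2,765.00 | $49.77 | $469.13 | $2,345.64
5 | $2,345.64 | $42.22 | $477.57 | $1,910.29
6 | $1,910.29 | $34.39 | $486.17 | $1,458.51
7 | $1,458.51 | $26.25 | $494.92 | $989.84
8 | $989.84 | $17.82 | $503.83 | $503.83
9 | $503.83 | $9.07 | $512.90 | $0.00
Total paid: $4,302.71

$4,302.71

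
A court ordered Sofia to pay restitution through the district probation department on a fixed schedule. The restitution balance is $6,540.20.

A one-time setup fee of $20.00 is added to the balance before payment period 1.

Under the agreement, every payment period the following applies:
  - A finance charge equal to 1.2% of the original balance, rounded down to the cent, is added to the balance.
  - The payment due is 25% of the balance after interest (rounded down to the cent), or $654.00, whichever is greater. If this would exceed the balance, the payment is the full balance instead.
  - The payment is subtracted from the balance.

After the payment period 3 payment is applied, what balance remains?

# | Opening | Interest | Payment | End bal
1 | $6,560.20 | $78.48 | $1,659.67 | $4,979.01
2 | $4,979.01 | $78.48 | $1,264.37 | $3,793.12
3 | $3,793.12 | $78.48 | $967.90 | $2,903.70

$2,903.70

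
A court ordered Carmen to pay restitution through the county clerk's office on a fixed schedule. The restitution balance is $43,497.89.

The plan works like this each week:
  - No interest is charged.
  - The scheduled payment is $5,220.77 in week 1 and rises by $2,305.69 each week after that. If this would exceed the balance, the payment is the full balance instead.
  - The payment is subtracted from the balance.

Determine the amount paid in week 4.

Week 1: opening $43,497.89; payment $5,220.77; balance $38,277.12
Week 2: opening $38,277.12; payment $7,526.46; balance $30,750.66
Week 3: opening $30,750.66; payment $9,832.15; balance $20,918.51
Week 4: opening $20,918.51; payment $12,137.84; balance $8,780.67

$12,137.84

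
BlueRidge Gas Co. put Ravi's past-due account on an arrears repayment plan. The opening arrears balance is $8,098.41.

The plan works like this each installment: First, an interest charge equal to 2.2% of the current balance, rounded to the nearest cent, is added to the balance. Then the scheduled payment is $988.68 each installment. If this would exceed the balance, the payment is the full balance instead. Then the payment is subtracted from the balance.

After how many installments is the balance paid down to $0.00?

# | Opening | Interest | Payment | End bal
1 | $8,098.41 | $178.17 | $988.68 | $7,287.90
2 | $7,287.90 | $160.33 | $988.68 | $6,459.55
3 | $6,459.55 | $142.11 | $988.68 | $5,612.98
4 | $5,612.98 | $123.49 | $988.68 | $4,747.79
5 | $4,747.79 | $104.45 | $988.68 | $3,863.56
6 | $3,863.56 | $85.00 | $988.68 | $2,959.88
7 | $2,959.88 | $65.12 | $988.68 | $2,036.32
8 | $2,036.32 | $44.80 | $988.68 | $1,092.44
9 | $1,092.44 | $24.03 | $988.68 | $127.79
10 | $127.79 | $2.81 | $130.60 | $0.00
Balance reaches $0.00 in installment 10.

10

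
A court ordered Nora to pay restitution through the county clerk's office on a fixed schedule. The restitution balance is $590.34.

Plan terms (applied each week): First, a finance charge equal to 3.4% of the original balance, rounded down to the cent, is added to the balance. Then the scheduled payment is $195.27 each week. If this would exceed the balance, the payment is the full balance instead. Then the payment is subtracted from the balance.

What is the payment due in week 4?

Week 1: $590.34 +$20.07 interest = $610.41; pay $195.27 → $415.14
Week 2: $415.14 +$20.07 interest = $435.21; pay $195.27 → $239.94
Week 3: $239.94 +$20.07 interest = $260.01; pay $195.27 → $64.74
Week 4: $64.74 +$20.07 interest = $84.81; pay $84.81 → $0.00

$84.81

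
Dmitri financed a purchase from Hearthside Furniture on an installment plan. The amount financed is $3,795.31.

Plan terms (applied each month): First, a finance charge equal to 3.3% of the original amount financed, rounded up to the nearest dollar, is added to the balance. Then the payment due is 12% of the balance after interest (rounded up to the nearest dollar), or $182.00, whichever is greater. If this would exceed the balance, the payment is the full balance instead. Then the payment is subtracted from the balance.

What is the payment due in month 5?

Month 1: $3,795.31 +$126.00 interest = $3,921.31; pay $471.00 → $3,450.31
Month 2: $3,450.31 +$126.00 interest = $3,576.31; pay $430.00 → $3,146.31
Month 3: $3,146.31 +$126.00 interest = $3,272.31; pay $393.00 → $2,879.31
Month 4: $2,879.31 +$126.00 interest = $3,005.31; pay $361.00 → $2,644.31
Month 5: $2,644.31 +$126.00 interest = $2,770.31; pay $333.00 → $2,437.31

$333.00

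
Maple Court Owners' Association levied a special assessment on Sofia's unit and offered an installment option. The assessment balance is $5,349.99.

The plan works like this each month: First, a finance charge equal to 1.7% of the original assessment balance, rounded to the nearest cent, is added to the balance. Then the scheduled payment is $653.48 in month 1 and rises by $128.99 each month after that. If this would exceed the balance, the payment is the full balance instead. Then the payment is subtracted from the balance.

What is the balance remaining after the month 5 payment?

$1,247.44

Month 1: opening $5,349.99; interest $90.95 → $5,440.94; payment $653.48; balance $4,787.46
Month 2: opening $4,787.46; interest $90.95 → $4,878.41; payment $782.47; balance $4,095.94
Month 3: opening $4,095.94; interest $90.95 → $4,186.89; payment $911.46; balance $3,275.43
Month 4: opening $3,275.43; interest $90.95 → $3,366.38; payment $1,040.45; balance $2,325.93
Month 5: opening $2,325.93; interest $90.95 → $2,416.88; payment $1,169.44; balance $1,247.44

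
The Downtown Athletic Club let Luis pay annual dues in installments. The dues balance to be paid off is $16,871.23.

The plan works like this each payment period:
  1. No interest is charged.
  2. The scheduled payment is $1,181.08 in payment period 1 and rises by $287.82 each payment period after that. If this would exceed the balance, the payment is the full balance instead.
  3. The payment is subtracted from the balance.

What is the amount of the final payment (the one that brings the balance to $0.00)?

$2,559.45

Payment period 1: opening $16,871.23; payment $1,181.08; balance $15,690.15
Payment period 2: opening $15,690.15; payment $1,468.90; balance $14,221.25
Payment period 3: opening $14,221.25; payment $1,756.72; balance $12,464.53
Payment period 4: opening $12,464.53; payment $2,044.54; balance $10,419.99
Payment period 5: opening $10,419.99; payment $2,332.36; balance $8,087.63
Payment period 6: opening $8,087.63; payment $2,620.18; balance $5,467.45
Payment period 7: opening $5,467.45; payment $2,908.00; balance $2,559.45
Payment period 8: opening $2,559.45; payment $2,559.45; balance $0.00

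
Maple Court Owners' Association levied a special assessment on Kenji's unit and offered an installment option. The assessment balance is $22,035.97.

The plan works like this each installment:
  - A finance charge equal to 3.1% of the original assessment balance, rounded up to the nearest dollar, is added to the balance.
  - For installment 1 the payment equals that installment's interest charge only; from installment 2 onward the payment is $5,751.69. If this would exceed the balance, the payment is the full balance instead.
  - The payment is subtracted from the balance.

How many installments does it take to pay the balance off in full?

6

Installment 1: opening $22,035.97; interest $684.00 → $22,719.97; payment $684.00; balance $22,035.97
Installment 2: opening $22,035.97; interest $684.00 → $22,719.97; payment $5,751.69; balance $16,968.28
Installment 3: opening $16,968.28; interest $684.00 → $17,652.28; payment $5,751.69; balance $11,900.59
Installment 4: opening $11,900.59; interest $684.00 → $12,584.59; payment $5,751.69; balance $6,832.90
Installment 5: opening $6,832.90; interest $684.00 → $7,516.90; payment $5,751.69; balance $1,765.21
Installment 6: opening $1,765.21; interest $684.00 → $2,449.21; payment $2,449.21; balance $0.00
Balance reaches $0.00 in installment 6.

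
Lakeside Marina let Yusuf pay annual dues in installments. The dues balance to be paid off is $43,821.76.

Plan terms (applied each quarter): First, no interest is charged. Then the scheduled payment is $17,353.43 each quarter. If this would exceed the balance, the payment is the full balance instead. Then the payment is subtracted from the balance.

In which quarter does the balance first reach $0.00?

3

Quarter 1: opening $43,821.76; payment $17,353.43; balance $26,468.33
Quarter 2: opening $26,468.33; payment $17,353.43; balance $9,114.90
Quarter 3: opening $9,114.90; payment $9,114.90; balance $0.00
Balance reaches $0.00 in quarter 3.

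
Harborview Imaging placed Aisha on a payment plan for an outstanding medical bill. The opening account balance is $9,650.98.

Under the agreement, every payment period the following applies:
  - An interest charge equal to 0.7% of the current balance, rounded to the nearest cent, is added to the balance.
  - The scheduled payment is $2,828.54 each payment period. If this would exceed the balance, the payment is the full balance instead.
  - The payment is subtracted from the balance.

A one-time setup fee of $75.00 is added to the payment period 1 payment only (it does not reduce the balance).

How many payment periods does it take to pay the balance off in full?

Payment period 1: $9,650.98 +$67.56 interest = $9,718.54; pay $2,828.54 (+ $75.00 fee) → $6,890.00
Payment period 2: $6,890.00 +$48.23 interest = $6,938.23; pay $2,828.54 → $4,109.69
Payment period 3: $4,109.69 +$28.77 interest = $4,138.46; pay $2,828.54 → $1,309.92
Payment period 4: $1,309.92 +$9.17 interest = $1,319.09; pay $1,319.09 → $0.00
Balance reaches $0.00 in payment period 4.

4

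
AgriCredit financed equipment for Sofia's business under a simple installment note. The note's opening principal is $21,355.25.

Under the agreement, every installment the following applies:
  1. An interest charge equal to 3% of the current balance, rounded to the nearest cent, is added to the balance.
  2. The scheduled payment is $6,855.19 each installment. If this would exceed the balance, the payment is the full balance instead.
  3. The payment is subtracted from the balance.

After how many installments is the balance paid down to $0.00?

4

Installment 1: opening $21,355.25; interest $640.66 → $21,995.91; payment $6,855.19; balance $15,140.72
Installment 2: opening $15,140.72; interest $454.22 → $15,594.94; payment $6,855.19; balance $8,739.75
Installment 3: opening $8,739.75; interest $262.19 → $9,001.94; payment $6,855.19; balance $2,146.75
Installment 4: opening $2,146.75; interest $64.40 → $2,211.15; payment $2,211.15; balance $0.00
Balance reaches $0.00 in installment 4.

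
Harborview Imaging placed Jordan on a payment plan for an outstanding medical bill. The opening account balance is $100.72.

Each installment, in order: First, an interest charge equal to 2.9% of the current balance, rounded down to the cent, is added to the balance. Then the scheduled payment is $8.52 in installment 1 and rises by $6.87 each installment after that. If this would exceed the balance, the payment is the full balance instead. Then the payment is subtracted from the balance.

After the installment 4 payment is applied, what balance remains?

# | Opening | Interest | Payment | End bal
1 | $100.72 | $2.92 | $8.52 | $95.12
2 | $95.12 | $2.75 | $15.39 | $82.48
3 | $82.48 | $2.39 | $22.26 | $62.61
4 | $62.61 | $1.81 | $29.13 | $35.29

$35.29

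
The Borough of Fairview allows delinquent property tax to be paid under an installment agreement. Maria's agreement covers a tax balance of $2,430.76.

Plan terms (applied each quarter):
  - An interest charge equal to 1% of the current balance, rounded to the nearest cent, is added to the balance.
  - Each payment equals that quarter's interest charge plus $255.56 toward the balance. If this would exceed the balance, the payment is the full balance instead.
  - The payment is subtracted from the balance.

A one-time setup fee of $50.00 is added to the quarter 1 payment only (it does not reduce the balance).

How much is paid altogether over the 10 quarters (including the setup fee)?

Quarter 1: $2,430.76 +$24.31 interest = $2,455.07; pay $279.87 (+ $50.00 fee) → $2,175.20
Quarter 2: $2,175.20 +$21.75 interest = $2,196.95; pay $277.31 → $1,919.64
Quarter 3: $1,919.64 +$19.20 interest = $1,938.84; pay $274.76 → $1,664.08
Quarter 4: $1,664.08 +$16.64 interest = $1,680.72; pay $272.20 → $1,408.52
Quarter 5: $1,408.52 +$14.09 interest = $1,422.61; pay $269.65 → $1,152.96
Quarter 6: $1,152.96 +$11.53 interest = $1,164.49; pay $267.09 → $897.40
Quarter 7: $897.40 +$8.97 interest = $906.37; pay $264.53 → $641.84
Quarter 8: $641.84 +$6.42 interest = $648.26; pay $261.98 → $386.28
Quarter 9: $386.28 +$3.86 interest = $390.14; pay $259.42 → $130.72
Quarter 10: $130.72 +$1.31 interest = $132.03; pay $132.03 → $0.00
Total paid: $2,608.84

$2,608.84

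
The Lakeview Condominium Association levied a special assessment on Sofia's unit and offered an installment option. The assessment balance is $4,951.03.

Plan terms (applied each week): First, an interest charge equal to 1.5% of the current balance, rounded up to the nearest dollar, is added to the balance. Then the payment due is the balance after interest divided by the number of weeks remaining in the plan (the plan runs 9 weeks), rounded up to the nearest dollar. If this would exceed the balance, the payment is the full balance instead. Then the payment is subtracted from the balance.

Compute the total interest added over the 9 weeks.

Week 1: opening $4,951.03; interest $75.00 → $5,026.03; payment $559.00; balance $4,467.03
Week 2: opening $4,467.03; interest $68.00 → $4,535.03; payment $567.00; balance $3,968.03
Week 3: opening $3,968.03; interest $60.00 → $4,028.03; payment $576.00; balance $3,452.03
Week 4: opening $3,452.03; interest $52.00 → $3,504.03; payment $585.00; balance $2,919.03
Week 5: opening $2,919.03; interest $44.00 → $2,963.03; payment $593.00; balance $2,370.03
Week 6: opening $2,370.03; interest $36.00 → $2,406.03; payment $602.00; balance $1,804.03
Week 7: opening $1,804.03; interest $28.00 → $1,832.03; payment $611.00; balance $1,221.03
Week 8: opening $1,221.03; interest $19.00 → $1,240.03; payment $621.00; balance $619.03
Week 9: opening $619.03; interest $10.00 → $629.03; payment $629.03; balance $0.00
Total interest: $75.00 + $68.00 + $60.00 + $52.00 + $44.00 + $36.00 + $28.00 + $19.00 + $10.00 = $392.00

$392.00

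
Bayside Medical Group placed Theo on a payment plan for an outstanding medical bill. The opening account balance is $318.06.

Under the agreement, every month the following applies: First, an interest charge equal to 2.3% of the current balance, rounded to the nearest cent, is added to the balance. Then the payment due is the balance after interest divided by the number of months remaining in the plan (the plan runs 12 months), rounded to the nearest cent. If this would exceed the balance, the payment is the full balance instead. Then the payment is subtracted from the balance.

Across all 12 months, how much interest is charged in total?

$51.78

Month 1: $318.06 +$7.32 interest = $325.38; pay $27.12 → $298.26
Month 2: $298.26 +$6.86 interest = $305.12; pay $27.74 → $277.38
Month 3: $277.38 +$6.38 interest = $283.76; pay $28.38 → $255.38
Month 4: $255.38 +$5.87 interest = $261.25; pay $29.03 → $232.22
Month 5: $232.22 +$5.34 interest = $237.56; pay $29.70 → $207.86
Month 6: $207.86 +$4.78 interest = $212.64; pay $30.38 → $182.26
Month 7: $182.26 +$4.19 interest = $186.45; pay $31.08 → $155.37
Month 8: $155.37 +$3.57 interest = $158.94; pay $31.79 → $127.15
Month 9: $127.15 +$2.92 interest = $130.07; pay $32.52 → $97.55
Month 10: $97.55 +$2.24 interest = $99.79; pay $33.26 → $66.53
Month 11: $66.53 +$1.53 interest = $68.06; pay $34.03 → $34.03
Month 12: $34.03 +$0.78 interest = $34.81; pay $34.81 → $0.00
Total interest: $7.32 + $6.86 + $6.38 + $5.87 + $5.34 + $4.78 + $4.19 + $3.57 + $2.92 + $2.24 + $1.53 + $0.78 = $51.78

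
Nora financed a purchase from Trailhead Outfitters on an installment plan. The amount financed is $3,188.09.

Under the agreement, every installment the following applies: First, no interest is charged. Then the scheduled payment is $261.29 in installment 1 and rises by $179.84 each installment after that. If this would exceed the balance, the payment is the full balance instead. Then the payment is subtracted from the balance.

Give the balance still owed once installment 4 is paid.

$1,063.89

Installment 1: opening $3,188.09; payment $261.29; balance $2,926.80
Installment 2: opening $2,926.80; payment $441.13; balance $2,485.67
Installment 3: opening $2,485.67; payment $620.97; balance $1,864.70
Installment 4: opening $1,864.70; payment $800.81; balance $1,063.89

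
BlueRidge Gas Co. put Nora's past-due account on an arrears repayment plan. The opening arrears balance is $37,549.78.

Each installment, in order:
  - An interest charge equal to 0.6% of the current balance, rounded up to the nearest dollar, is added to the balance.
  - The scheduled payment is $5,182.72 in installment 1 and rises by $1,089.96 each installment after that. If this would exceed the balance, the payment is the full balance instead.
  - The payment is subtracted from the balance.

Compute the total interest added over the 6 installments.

# | Opening | Interest | Payment | End bal
1 | $37,549.78 | $226.00 | $5,182.72 | $32,593.06
2 | $32,593.06 | $196.00 | $6,272.68 | $26,516.38
3 | $26,516.38 | $160.00 | $7,362.64 | $19,313.74
4 | $19,313.74 | $116.00 | $8,452.60 | $10,977.14
5 | $10,977.14 | $66.00 | $9,542.56 | $1,500.58
6 | $1,500.58 | $10.00 | $1,510.58 | $0.00
Total interest: $226.00 + $196.00 + $160.00 + $116.00 + $66.00 + $10.00 = $774.00

$774.00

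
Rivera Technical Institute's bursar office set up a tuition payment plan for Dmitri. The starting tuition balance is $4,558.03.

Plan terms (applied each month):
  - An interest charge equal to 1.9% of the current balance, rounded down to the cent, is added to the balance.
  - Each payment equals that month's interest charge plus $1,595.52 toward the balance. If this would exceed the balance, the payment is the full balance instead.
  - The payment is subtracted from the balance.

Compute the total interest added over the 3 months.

$168.85

Month 1: opening $4,558.03; interest $86.60 → $4,644.63; payment $1,682.12; balance $2,962.51
Month 2: opening $2,962.51; interest $56.28 → $3,018.79; payment $1,651.80; balance $1,366.99
Month 3: opening $1,366.99; interest $25.97 → $1,392.96; payment $1,392.96; balance $0.00
Total interest: $86.60 + $56.28 + $25.97 = $168.85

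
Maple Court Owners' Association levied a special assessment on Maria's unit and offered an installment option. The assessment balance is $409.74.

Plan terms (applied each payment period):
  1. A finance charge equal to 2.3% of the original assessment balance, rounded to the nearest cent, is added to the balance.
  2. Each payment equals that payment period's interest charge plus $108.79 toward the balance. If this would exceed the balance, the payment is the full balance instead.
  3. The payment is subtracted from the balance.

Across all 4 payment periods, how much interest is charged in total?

Payment period 1: opening $409.74; interest $9.42 → $419.16; payment $118.21; balance $300.95
Payment period 2: opening $300.95; interest $9.42 → $310.37; payment $118.21; balance $192.16
Payment period 3: opening $192.16; interest $9.42 → $201.58; payment $118.21; balance $83.37
Payment period 4: opening $83.37; interest $9.42 → $92.79; payment $92.79; balance $0.00
Total interest: $9.42 + $9.42 + $9.42 + $9.42 = $37.68

$37.68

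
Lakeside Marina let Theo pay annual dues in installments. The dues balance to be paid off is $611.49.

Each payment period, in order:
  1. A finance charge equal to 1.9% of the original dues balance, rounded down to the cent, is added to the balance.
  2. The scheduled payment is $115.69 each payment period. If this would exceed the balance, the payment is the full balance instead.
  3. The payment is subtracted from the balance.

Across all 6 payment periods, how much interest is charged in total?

Payment period 1: $611.49 +$11.61 interest = $623.10; pay $115.69 → $507.41
Payment period 2: $507.41 +$11.61 interest = $519.02; pay $115.69 → $403.33
Payment period 3: $403.33 +$11.61 interest = $414.94; pay $115.69 → $299.25
Payment period 4: $299.25 +$11.61 interest = $310.86; pay $115.69 → $195.17
Payment period 5: $195.17 +$11.61 interest = $206.78; pay $115.69 → $91.09
Payment period 6: $91.09 +$11.61 interest = $102.70; pay $102.70 → $0.00
Total interest: $11.61 + $11.61 + $11.61 + $11.61 + $11.61 + $11.61 = $69.66

$69.66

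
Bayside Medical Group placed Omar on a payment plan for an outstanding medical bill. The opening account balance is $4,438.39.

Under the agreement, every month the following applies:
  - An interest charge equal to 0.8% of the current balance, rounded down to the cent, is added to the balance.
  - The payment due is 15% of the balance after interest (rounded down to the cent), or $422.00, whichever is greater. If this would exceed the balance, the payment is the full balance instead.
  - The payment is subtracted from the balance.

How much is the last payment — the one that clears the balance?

$347.82

# | Opening | Interest | Payment | End bal
1 | $4,438.39 | $35.50 | $671.08 | $3,802.81
2 | $3,802.81 | $30.42 | $574.98 | $3,258.25
3 | $3,258.25 | $26.06 | $492.64 | $2,791.67
4 | $2,791.67 | $22.33 | $422.10 | $2,391.90
5 | $2,391.90 | $19.13 | $422.00 | $1,989.03
6 | $1,989.03 | $15.91 | $422.00 | $1,582.94
7 | $1,582.94 | $12.66 | $422.00 | $1,173.60
8 | $1,173.60 | $9.38 | $422.00 | $760.98
9 | $760.98 | $6.08 | $422.00 | $345.06
10 | $345.06 | $2.76 | $347.82 | $0.00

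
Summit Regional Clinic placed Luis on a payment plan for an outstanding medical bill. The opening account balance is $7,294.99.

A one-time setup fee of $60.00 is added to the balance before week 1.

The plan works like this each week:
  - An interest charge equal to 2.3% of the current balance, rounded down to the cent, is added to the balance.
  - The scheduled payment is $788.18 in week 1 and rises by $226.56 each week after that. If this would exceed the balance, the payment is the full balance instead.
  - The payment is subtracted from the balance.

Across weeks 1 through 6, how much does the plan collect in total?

Week 1: opening $7,354.99; interest $169.16 → $7,524.15; payment $788.18; balance $6,735.97
Week 2: opening $6,735.97; interest $154.92 → $6,890.89; payment $1,014.74; balance $5,876.15
Week 3: opening $5,876.15; interest $135.15 → $6,011.30; payment $1,241.30; balance $4,770.00
Week 4: opening $4,770.00; interest $109.71 → $4,879.71; payment $1,467.86; balance $3,411.85
Week 5: opening $3,411.85; interest $78.47 → $3,490.32; payment $1,694.42; balance $1,795.90
Week 6: opening $1,795.90; interest $41.30 → $1,837.20; payment $1,837.20; balance $0.00
Total paid: $8,043.70

$8,043.70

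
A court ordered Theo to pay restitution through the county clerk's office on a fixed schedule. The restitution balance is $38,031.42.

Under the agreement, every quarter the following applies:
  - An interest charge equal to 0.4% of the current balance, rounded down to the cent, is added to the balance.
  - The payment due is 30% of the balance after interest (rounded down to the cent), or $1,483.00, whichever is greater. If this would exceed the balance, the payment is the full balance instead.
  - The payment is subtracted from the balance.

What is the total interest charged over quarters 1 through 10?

Quarter 1: $38,031.42 +$152.12 interest = $38,183.54; pay $11,455.06 → $26,728.48
Quarter 2: $26,728.48 +$106.91 interest = $26,835.39; pay $8,050.61 → $18,784.78
Quarter 3: $18,784.78 +$75.13 interest = $18,859.91; pay $5,657.97 → $13,201.94
Quarter 4: $13,201.94 +$52.80 interest = $13,254.74; pay $3,976.42 → $9,278.32
Quarter 5: $9,278.32 +$37.11 interest = $9,315.43; pay $2,794.62 → $6,520.81
Quarter 6: $6,520.81 +$26.08 interest = $6,546.89; pay $1,964.06 → $4,582.83
Quarter 7: $4,582.83 +$18.33 interest = $4,601.16; pay $1,483.00 → $3,118.16
Quarter 8: $3,118.16 +$12.47 interest = $3,130.63; pay $1,483.00 → $1,647.63
Quarter 9: $1,647.63 +$6.59 interest = $1,654.22; pay $1,483.00 → $171.22
Quarter 10: $171.22 +$0.68 interest = $171.90; pay $171.90 → $0.00
Total interest: $152.12 + $106.91 + $75.13 + $52.80 + $37.11 + $26.08 + $18.33 + $12.47 + $6.59 + $0.68 = $488.22

$488.22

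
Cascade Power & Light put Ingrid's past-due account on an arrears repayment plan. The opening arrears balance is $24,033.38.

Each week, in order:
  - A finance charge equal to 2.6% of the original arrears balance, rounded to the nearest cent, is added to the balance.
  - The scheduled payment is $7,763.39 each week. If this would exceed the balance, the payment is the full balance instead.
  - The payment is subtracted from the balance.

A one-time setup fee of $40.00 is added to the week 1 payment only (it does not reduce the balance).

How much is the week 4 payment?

# | Opening | Interest | Payment | Fee | End bal
1 | $24,033.38 | $624.87 | $7,763.39 | $40.00 | $16,894.86
2 | $16,894.86 | $624.87 | $7,763.39 | — | $9,756.34
3 | $9,756.34 | $624.87 | $7,763.39 | — | $2,617.82
4 | $2,617.82 | $624.87 | $3,242.69 | — | $0.00

$3,242.69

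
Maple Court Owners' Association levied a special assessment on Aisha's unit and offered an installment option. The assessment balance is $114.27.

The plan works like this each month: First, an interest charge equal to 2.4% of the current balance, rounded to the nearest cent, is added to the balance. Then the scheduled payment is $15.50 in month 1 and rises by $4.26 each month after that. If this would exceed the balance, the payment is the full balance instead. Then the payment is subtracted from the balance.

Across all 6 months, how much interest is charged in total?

Month 1: $114.27 +$2.74 interest = $117.01; pay $15.50 → $101.51
Month 2: $101.51 +$2.44 interest = $103.95; pay $19.76 → $84.19
Month 3: $84.19 +$2.02 interest = $86.21; pay $24.02 → $62.19
Month 4: $62.19 +$1.49 interest = $63.68; pay $28.28 → $35.40
Month 5: $35.40 +$0.85 interest = $36.25; pay $32.54 → $3.71
Month 6: $3.71 +$0.09 interest = $3.80; pay $3.80 → $0.00
Total interest: $2.74 + $2.44 + $2.02 + $1.49 + $0.85 + $0.09 = $9.63

$9.63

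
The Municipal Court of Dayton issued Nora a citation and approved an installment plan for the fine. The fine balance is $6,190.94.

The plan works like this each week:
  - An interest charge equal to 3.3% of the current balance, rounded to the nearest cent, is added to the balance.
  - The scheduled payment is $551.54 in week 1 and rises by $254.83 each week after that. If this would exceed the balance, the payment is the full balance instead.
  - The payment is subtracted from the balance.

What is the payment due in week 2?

$806.37

# | Opening | Interest | Payment | End bal
1 | $6,190.94 | $204.30 | $551.54 | $5,843.70
2 | $5,843.70 | $192.84 | $806.37 | $5,230.17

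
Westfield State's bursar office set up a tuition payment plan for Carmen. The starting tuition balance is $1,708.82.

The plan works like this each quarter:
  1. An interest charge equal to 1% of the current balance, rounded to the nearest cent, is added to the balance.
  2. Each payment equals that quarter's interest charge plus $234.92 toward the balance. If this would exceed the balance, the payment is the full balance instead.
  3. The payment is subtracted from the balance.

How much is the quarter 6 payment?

$240.26

Quarter 1: opening $1,708.82; interest $17.09 → $1,725.91; payment $252.01; balance $1,473.90
Quarter 2: opening $1,473.90; interest $14.74 → $1,488.64; payment $249.66; balance $1,238.98
Quarter 3: opening $1,238.98; interest $12.39 → $1,251.37; payment $247.31; balance $1,004.06
Quarter 4: opening $1,004.06; interest $10.04 → $1,014.10; payment $244.96; balance $769.14
Quarter 5: opening $769.14; interest $7.69 → $776.83; payment $242.61; balance $534.22
Quarter 6: opening $534.22; interest $5.34 → $539.56; payment $240.26; balance $299.30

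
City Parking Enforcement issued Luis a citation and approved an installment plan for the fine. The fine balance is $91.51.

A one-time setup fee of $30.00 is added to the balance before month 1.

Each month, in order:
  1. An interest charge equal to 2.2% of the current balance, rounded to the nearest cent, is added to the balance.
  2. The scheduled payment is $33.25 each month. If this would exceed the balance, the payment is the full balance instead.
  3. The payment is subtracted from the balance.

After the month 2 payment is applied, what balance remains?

$59.68

Month 1: $121.51 +$2.67 interest = $124.18; pay $33.25 → $90.93
Month 2: $90.93 +$2.00 interest = $92.93; pay $33.25 → $59.68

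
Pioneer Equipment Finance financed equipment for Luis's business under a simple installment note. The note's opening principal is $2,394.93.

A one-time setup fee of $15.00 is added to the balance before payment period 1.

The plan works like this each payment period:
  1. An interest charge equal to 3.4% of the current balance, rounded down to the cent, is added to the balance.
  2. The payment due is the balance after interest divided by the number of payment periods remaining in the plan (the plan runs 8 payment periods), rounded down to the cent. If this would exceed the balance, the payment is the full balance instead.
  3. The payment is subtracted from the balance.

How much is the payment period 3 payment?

Payment period 1: opening $2,409.93; interest $81.93 → $2,491.86; payment $311.48; balance $2,180.38
Payment period 2: opening $2,180.38; interest $74.13 → $2,254.51; payment $322.07; balance $1,932.44
Payment period 3: opening $1,932.44; interest $65.70 → $1,998.14; payment $333.02; balance $1,665.12

$333.02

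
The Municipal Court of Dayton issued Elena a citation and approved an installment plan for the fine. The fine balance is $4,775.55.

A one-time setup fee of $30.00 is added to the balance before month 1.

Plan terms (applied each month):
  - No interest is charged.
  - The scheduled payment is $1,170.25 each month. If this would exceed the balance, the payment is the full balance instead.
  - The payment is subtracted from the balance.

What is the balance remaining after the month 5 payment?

# | Opening | Payment | End bal
1 | $4,805.55 | $1,170.25 | $3,635.30
2 | $3,635.30 | $1,170.25 | $2,465.05
3 | $2,465.05 | $1,170.25 | $1,294.80
4 | $1,294.80 | $1,170.25 | $124.55
5 | $124.55 | $124.55 | $0.00

$0.00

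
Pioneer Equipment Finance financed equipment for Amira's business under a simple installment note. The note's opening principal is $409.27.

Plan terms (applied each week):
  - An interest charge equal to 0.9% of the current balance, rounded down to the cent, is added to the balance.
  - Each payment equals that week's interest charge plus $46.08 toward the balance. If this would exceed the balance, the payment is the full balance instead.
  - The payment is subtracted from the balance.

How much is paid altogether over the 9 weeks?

$427.44

Week 1: $409.27 +$3.68 interest = $412.95; pay $49.76 → $363.19
Week 2: $363.19 +$3.26 interest = $366.45; pay $49.34 → $317.11
Week 3: $317.11 +$2.85 interest = $319.96; pay $48.93 → $271.03
Week 4: $271.03 +$2.43 interest = $273.46; pay $48.51 → $224.95
Week 5: $224.95 +$2.02 interest = $226.97; pay $48.10 → $178.87
Week 6: $178.87 +$1.60 interest = $180.47; pay $47.68 → $132.79
Week 7: $132.79 +$1.19 interest = $133.98; pay $47.27 → $86.71
Week 8: $86.71 +$0.78 interest = $87.49; pay $46.86 → $40.63
Week 9: $40.63 +$0.36 interest = $40.99; pay $40.99 → $0.00
Total paid: $427.44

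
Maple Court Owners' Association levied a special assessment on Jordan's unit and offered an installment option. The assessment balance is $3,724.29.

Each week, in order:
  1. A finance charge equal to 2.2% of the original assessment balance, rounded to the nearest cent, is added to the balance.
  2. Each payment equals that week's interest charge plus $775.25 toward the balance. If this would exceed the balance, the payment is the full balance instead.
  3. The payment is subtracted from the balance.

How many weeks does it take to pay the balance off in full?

Week 1: opening $3,724.29; interest $81.93 → $3,806.22; payment $857.18; balance $2,949.04
Week 2: opening $2,949.04; interest $81.93 → $3,030.97; payment $857.18; balance $2,173.79
Week 3: opening $2,173.79; interest $81.93 → $2,255.72; payment $857.18; balance $1,398.54
Week 4: opening $1,398.54; interest $81.93 → $1,480.47; payment $857.18; balance $623.29
Week 5: opening $623.29; interest $81.93 → $705.22; payment $705.22; balance $0.00
Balance reaches $0.00 in week 5.

5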